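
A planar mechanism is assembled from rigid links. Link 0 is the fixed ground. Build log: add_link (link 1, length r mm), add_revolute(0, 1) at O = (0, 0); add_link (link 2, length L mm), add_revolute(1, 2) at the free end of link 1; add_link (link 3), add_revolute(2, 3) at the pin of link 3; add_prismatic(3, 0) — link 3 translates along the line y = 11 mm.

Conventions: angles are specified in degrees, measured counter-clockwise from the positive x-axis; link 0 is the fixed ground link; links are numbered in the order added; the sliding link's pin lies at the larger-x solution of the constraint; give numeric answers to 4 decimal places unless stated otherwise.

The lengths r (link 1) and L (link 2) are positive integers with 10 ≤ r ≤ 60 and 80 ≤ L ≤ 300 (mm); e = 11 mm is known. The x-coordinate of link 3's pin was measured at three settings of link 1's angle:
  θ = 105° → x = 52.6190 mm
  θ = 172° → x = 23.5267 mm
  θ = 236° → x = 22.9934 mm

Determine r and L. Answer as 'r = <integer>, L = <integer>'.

constraint per measurement: (x − r cos θ)² + (r sin θ − e)² = L²
subtracting the θ₁ and θ₂ equations cancels the r² and L² terms:
r = (x₁² − x₂²) / (2[(x₁cos θ₁ + e sin θ₁) − (x₂cos θ₂ + e sin θ₂)]) = 59.0004 → r = 59
L² = (x₁ − r cos θ₁)² + (r sin θ₁ − e)² = 6724.0058 → L = 82.0000 → L = 82
check at θ₃=236°: x = 22.9934 (printed 22.9934) ✓

r = 59, L = 82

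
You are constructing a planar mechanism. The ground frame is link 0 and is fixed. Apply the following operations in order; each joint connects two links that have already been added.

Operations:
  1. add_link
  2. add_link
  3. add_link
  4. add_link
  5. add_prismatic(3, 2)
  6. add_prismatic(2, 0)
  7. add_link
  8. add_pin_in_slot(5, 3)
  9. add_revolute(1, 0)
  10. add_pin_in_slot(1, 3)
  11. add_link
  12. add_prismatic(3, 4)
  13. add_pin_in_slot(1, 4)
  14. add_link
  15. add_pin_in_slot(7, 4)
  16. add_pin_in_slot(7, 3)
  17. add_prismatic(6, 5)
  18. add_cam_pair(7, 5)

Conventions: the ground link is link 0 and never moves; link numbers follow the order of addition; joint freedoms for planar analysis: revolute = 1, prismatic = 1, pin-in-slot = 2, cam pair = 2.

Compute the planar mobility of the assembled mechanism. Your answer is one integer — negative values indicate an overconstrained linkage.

link 0 = ground. State L|J1|J2 = 1|0|0
+link1  2|0|0
+link2  3|0|0
+link3  4|0|0
+link4  5|0|0
P(3,2) f=1→J1  5|1|0
P(2,0) f=1→J1  5|2|0
+link5  6|2|0
PS(5,3) f=2→J2  6|2|1
R(1,0) f=1→J1  6|3|1
PS(1,3) f=2→J2  6|3|2
+link6  7|3|2
P(3,4) f=1→J1  7|4|2
PS(1,4) f=2→J2  7|4|3
+link7  8|4|3
PS(7,4) f=2→J2  8|4|4
PS(7,3) f=2→J2  8|4|5
P(6,5) f=1→J1  8|5|5
C(7,5) f=2→J2  8|5|6
M = 3(8−1)−2·5−6 = 21−10−6 = 5

M = 5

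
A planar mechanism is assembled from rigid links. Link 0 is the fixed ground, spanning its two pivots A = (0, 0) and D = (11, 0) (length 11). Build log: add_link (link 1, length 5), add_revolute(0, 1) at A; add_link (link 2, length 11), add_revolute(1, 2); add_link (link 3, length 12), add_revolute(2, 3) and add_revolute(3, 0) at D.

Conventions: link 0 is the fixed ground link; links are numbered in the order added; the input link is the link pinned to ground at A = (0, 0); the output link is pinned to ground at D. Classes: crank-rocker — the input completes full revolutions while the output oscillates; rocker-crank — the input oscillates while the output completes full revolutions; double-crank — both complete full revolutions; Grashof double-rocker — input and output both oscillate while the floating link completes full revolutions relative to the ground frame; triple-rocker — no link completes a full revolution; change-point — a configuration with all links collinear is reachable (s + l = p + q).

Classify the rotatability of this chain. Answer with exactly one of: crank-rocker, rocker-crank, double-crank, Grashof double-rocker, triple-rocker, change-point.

lengths: ground=11, input=5, coupler=11, output=12
sorted: s=5 (shortest), l=12 (longest), p+q=22
s + l = 17 vs p + q = 22
s + l < p + q (Grashof) with shortest = input link → crank-rocker

crank-rocker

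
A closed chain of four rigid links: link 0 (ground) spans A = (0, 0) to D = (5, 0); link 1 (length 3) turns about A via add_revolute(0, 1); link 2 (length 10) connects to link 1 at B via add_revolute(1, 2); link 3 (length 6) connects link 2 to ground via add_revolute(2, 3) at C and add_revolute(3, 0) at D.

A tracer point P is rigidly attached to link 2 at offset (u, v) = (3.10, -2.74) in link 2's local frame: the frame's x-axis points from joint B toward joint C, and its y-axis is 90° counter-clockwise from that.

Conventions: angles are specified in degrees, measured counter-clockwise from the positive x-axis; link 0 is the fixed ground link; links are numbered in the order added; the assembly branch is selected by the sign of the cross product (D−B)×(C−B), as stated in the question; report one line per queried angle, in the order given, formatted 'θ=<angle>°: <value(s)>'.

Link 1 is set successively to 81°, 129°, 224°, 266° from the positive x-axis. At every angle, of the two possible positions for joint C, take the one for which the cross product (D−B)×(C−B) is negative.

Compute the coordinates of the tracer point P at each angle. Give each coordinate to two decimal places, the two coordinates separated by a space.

A=(0,0), D=(5.00,0)
θ=81°: B = A + 3.00·(cos81°, sin81°) = (0.4693, 2.9631)
θ=81°: |BD| = 5.4136
θ=81°: circle(B,10.00) ∩ circle(D,6.00): a=8.6178, h=5.0727
θ=81°:   candidates: C₊=(10.4582,2.4916) cross=27.462; C₋=(4.9052,-5.9993) cross=-27.462
θ=81°:   branch - wants cross < 0 → take C=(4.9052,-5.9993) (cross=-27.462)
θ=81°: ex = (C−B)/|BC| = (0.4436,-0.8962); ey = (0.8962,0.4436)
θ=81°: P = B + 3.10·ex + -2.74·ey = (-0.6113,-1.0307)
θ=129°: B = A + 3.00·(cos129°, sin129°) = (-1.8880, 2.3314)
θ=129°: |BD| = 7.2718
θ=129°: circle(B,10.00) ∩ circle(D,6.00): a=8.0365, h=5.9511
θ=129°:   candidates: C₊=(7.6322,5.3918) cross=43.275; C₋=(3.8163,-5.8821) cross=-43.275
θ=129°:   branch - wants cross < 0 → take C=(3.8163,-5.8821) (cross=-43.275)
θ=129°: ex = (C−B)/|BC| = (0.5704,-0.8214); ey = (0.8214,0.5704)
θ=129°: P = B + 3.10·ex + -2.74·ey = (-2.3702,-1.7777)
θ=224°: B = A + 3.00·(cos224°, sin224°) = (-2.1580, -2.0840)
θ=224°: |BD| = 7.4552
θ=224°: circle(B,10.00) ∩ circle(D,6.00): a=8.0199, h=5.9734
θ=224°:   candidates: C₊=(3.8724,5.8931) cross=44.533; C₋=(7.2119,-5.5774) cross=-44.533
θ=224°:   branch - wants cross < 0 → take C=(7.2119,-5.5774) (cross=-44.533)
θ=224°: ex = (C−B)/|BC| = (0.9370,-0.3493); ey = (0.3493,0.9370)
θ=224°: P = B + 3.10·ex + -2.74·ey = (-0.2105,-5.7343)
θ=266°: B = A + 3.00·(cos266°, sin266°) = (-0.2093, -2.9927)
θ=266°: |BD| = 6.0077
θ=266°: circle(B,10.00) ∩ circle(D,6.00): a=8.3303, h=5.5322
θ=266°:   candidates: C₊=(4.2581,5.9540) cross=33.236; C₋=(9.7698,-3.6400) cross=-33.236
θ=266°:   branch - wants cross < 0 → take C=(9.7698,-3.6400) (cross=-33.236)
θ=266°: ex = (C−B)/|BC| = (0.9979,-0.0647); ey = (0.0647,0.9979)
θ=266°: P = B + 3.10·ex + -2.74·ey = (2.7069,-5.9276)

θ=81°: -0.61 -1.03
θ=129°: -2.37 -1.78
θ=224°: -0.21 -5.73
θ=266°: 2.71 -5.93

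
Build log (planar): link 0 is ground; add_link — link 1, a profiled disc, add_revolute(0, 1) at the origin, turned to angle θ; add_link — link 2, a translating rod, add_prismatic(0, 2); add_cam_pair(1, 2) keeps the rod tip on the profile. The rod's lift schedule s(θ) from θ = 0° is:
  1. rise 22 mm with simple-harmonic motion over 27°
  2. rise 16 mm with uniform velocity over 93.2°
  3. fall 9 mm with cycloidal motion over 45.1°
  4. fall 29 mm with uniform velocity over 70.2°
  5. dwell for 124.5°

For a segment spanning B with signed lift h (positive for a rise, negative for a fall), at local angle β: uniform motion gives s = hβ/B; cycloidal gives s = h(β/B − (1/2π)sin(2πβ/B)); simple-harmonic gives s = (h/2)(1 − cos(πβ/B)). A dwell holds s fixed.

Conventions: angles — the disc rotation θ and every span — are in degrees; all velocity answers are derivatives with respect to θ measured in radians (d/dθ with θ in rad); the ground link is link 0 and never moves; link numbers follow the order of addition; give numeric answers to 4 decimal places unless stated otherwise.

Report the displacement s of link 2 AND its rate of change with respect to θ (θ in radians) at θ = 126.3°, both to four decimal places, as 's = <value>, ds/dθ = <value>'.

seg 1 [0°–27°] simple-harmonic, h=22: full span → s += 22 → s = 22.0000
seg 2 [27°–120.2°] uniform, h=16: full span → s += 16 → s = 38.0000
seg 3 [120.2°–165.3°] cycloidal, h=-9: θ=126.3° here. β=6.1, B=45.1. -9·(0.1353 − sin(2π·0.1353)/(2π)) = -0.1413 → s = 37.8587
velocity in seg [120.2°–165.3°] (cycloidal), θ in radians: β = 6.1° = 0.1065 rad, B = 45.1° = 0.7871 rad; ds/dθ = (h/B)(1 − cos(2πβ/B)) = ((-9)/0.7871)(1 − cos(2π·0.1353)) = -3.886225 mm/rad

s = 37.8587, ds/dθ = -3.8862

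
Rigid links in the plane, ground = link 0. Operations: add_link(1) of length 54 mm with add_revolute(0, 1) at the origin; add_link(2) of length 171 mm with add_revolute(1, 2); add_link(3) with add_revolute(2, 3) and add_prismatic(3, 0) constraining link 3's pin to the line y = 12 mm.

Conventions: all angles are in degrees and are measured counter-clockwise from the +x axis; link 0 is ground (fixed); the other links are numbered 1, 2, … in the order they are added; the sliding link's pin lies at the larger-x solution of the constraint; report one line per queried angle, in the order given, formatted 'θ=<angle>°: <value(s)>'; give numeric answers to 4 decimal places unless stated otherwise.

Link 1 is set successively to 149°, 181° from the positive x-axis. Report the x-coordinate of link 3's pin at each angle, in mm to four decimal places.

geometry: r = 54 mm, L = 171 mm, e = 12 mm
θ=149°: crank pin P = (r cos θ, r sin θ) = (-46.287034, 27.812056)
θ=149°: h = r sin θ − e = 27.812056 − 12 = 15.812056
θ=149°: x = r cos θ + √(L² − h²) = -46.287034 + 170.267375 = 123.980340
θ=181°: crank pin P = (r cos θ, r sin θ) = (-53.991776, -0.942430)
θ=181°: h = r sin θ − e = -0.942430 − 12 = -12.942430
θ=181°: x = r cos θ + √(L² − h²) = -53.991776 + 170.509511 = 116.517736

θ=149°: 123.9803
θ=181°: 116.5177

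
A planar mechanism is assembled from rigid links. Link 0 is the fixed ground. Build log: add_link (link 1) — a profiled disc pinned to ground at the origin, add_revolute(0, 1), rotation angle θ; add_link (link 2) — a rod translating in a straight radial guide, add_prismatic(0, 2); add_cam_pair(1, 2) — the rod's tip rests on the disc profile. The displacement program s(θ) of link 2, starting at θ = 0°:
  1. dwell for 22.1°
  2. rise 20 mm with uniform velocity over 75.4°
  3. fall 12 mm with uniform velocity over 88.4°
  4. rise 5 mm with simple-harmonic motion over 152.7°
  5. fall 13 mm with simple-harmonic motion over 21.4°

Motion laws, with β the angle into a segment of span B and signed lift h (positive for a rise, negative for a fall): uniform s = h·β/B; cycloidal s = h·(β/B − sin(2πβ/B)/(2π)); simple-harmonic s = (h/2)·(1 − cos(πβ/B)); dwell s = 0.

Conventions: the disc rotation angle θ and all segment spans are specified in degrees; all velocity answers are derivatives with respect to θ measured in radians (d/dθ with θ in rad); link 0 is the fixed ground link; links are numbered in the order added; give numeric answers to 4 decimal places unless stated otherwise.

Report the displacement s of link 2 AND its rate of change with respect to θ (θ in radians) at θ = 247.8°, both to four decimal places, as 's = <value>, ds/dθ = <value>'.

seg 1 [0°–22.1°] dwell: s stays 0.0000
seg 2 [22.1°–97.5°] uniform, h=20: full span → s += 20 → s = 20.0000
seg 3 [97.5°–185.9°] uniform, h=-12: full span → s += -12 → s = 8.0000
seg 4 [185.9°–338.6°] simple-harmonic, h=5: θ=247.8° here. β=61.9, B=152.7. 5/2·(1 − cos(π·0.4054)) = 1.7677 → s = 9.7677
velocity in seg [185.9°–338.6°] (simple-harmonic), θ in radians: β = 61.9° = 1.0804 rad, B = 152.7° = 2.6651 rad; ds/dθ = (πh/(2B)) sin(πβ/B) = (π·5/(2·2.6651)) sin(π·0.4054) = 2.817684 mm/rad

s = 9.7677, ds/dθ = 2.8177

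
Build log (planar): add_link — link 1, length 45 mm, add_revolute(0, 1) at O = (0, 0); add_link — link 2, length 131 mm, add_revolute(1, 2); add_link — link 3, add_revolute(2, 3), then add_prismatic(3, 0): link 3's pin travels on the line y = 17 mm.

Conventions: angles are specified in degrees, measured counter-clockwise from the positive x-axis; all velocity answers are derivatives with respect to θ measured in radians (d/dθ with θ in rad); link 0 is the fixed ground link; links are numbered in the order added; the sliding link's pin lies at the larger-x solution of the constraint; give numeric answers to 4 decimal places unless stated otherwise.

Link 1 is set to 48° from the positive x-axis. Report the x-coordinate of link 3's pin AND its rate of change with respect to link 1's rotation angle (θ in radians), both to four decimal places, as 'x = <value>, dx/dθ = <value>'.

geometry: r = 45 mm, L = 131 mm, e = 17 mm
crank pin P = (r cos θ, r sin θ) = (30.110877, 33.441517)
h = r sin θ − e = 33.441517 − 17 = 16.441517
x = r cos θ + √(L² − h²) = 30.110877 + 129.964135 = 160.075013
dx/dθ = −r sin θ − h·r cos θ/√(L² − h²) (θ in radians; h = 16.441517) = -37.250787

x = 160.0750, dx/dθ = -37.2508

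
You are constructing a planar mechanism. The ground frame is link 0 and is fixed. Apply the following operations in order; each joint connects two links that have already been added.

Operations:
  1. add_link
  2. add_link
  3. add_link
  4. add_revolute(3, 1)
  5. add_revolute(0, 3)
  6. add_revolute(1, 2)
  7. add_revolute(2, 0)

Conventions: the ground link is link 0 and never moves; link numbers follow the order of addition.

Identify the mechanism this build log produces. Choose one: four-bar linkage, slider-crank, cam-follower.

links: 4 (incl. ground); joints: 4 revolute, 0 prismatic, 0 higher (cam) pair, forming one closed loop
4 links in a single 4R loop → four-bar linkage

four-bar linkage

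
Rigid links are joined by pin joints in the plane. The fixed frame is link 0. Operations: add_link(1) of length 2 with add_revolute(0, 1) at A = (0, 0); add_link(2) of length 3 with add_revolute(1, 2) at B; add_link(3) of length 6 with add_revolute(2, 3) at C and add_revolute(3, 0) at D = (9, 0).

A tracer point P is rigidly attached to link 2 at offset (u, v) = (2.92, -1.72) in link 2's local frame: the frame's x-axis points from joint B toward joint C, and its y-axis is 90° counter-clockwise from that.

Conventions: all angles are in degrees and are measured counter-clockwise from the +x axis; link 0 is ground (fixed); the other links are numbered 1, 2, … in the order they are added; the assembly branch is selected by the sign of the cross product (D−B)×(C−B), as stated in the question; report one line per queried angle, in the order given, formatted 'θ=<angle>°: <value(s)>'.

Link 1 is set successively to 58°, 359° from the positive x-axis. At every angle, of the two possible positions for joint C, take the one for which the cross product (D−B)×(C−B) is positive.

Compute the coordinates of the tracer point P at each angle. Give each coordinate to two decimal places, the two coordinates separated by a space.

A=(0,0), D=(9.00,0)
θ=58°: B = A + 2.00·(cos58°, sin58°) = (1.0598, 1.6961)
θ=58°: |BD| = 8.1193
θ=58°: circle(B,3.00) ∩ circle(D,6.00): a=2.3969, h=1.8041
θ=58°:   candidates: C₊=(3.7808,2.9597) cross=14.648; C₋=(3.0270,-0.5689) cross=-14.648
θ=58°:   branch + wants cross > 0 → take C=(3.7808,2.9597) (cross=14.648)
θ=58°: ex = (C−B)/|BC| = (0.9070,0.4212); ey = (-0.4212,0.9070)
θ=58°: P = B + 2.92·ex + -1.72·ey = (4.4326,1.3660)
θ=359°: B = A + 2.00·(cos359°, sin359°) = (1.9997, -0.0349)
θ=359°: |BD| = 7.0004
θ=359°: circle(B,3.00) ∩ circle(D,6.00): a=1.5717, h=2.5553
θ=359°:   candidates: C₊=(3.5587,2.5282) cross=17.888; C₋=(3.5841,-2.5824) cross=-17.888
θ=359°:   branch + wants cross > 0 → take C=(3.5587,2.5282) (cross=17.888)
θ=359°: ex = (C−B)/|BC| = (0.5197,0.8544); ey = (-0.8544,0.5197)
θ=359°: P = B + 2.92·ex + -1.72·ey = (4.9866,1.5661)

θ=58°: 4.43 1.37
θ=359°: 4.99 1.57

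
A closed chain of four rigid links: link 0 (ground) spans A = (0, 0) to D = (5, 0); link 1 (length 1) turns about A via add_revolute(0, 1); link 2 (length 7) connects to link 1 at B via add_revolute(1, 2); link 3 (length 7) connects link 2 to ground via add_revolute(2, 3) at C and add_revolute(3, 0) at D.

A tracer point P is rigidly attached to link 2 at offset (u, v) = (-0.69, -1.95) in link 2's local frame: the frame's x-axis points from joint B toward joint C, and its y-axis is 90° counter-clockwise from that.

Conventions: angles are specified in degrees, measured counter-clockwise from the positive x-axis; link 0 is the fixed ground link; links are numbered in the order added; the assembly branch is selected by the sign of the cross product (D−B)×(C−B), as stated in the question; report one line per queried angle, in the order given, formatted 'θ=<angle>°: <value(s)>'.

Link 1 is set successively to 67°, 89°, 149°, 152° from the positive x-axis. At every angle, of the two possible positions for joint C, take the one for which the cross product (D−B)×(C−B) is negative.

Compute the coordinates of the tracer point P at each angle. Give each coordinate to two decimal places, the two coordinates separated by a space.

A=(0,0), D=(5.00,0)
θ=67°: B = A + 1.00·(cos67°, sin67°) = (0.3907, 0.9205)
θ=67°: |BD| = 4.7003
θ=67°: circle(B,7.00) ∩ circle(D,7.00): a=2.3501, h=6.5937
θ=67°:   candidates: C₊=(3.9867,6.9263) cross=30.992; C₋=(1.4041,-6.0058) cross=-30.992
θ=67°:   branch - wants cross < 0 → take C=(1.4041,-6.0058) (cross=-30.992)
θ=67°: ex = (C−B)/|BC| = (0.1448,-0.9895); ey = (0.9895,0.1448)
θ=67°: P = B + -0.69·ex + -1.95·ey = (-1.6386,1.3210)
θ=89°: B = A + 1.00·(cos89°, sin89°) = (0.0175, 0.9998)
θ=89°: |BD| = 5.0819
θ=89°: circle(B,7.00) ∩ circle(D,7.00): a=2.5409, h=6.5225
θ=89°:   candidates: C₊=(3.7920,6.8950) cross=33.147; C₋=(1.2254,-5.8951) cross=-33.147
θ=89°:   branch - wants cross < 0 → take C=(1.2254,-5.8951) (cross=-33.147)
θ=89°: ex = (C−B)/|BC| = (0.1726,-0.9850); ey = (0.9850,0.1726)
θ=89°: P = B + -0.69·ex + -1.95·ey = (-2.0224,1.3430)
θ=149°: B = A + 1.00·(cos149°, sin149°) = (-0.8572, 0.5150)
θ=149°: |BD| = 5.8798
θ=149°: circle(B,7.00) ∩ circle(D,7.00): a=2.9399, h=6.3527
θ=149°:   candidates: C₊=(2.6279,6.5858) cross=37.353; C₋=(1.5149,-6.0708) cross=-37.353
θ=149°:   branch - wants cross < 0 → take C=(1.5149,-6.0708) (cross=-37.353)
θ=149°: ex = (C−B)/|BC| = (0.3389,-0.9408); ey = (0.9408,0.3389)
θ=149°: P = B + -0.69·ex + -1.95·ey = (-2.9256,0.5034)
θ=152°: B = A + 1.00·(cos152°, sin152°) = (-0.8829, 0.4695)
θ=152°: |BD| = 5.9017
θ=152°: circle(B,7.00) ∩ circle(D,7.00): a=2.9508, h=6.3476
θ=152°:   candidates: C₊=(2.5635,6.5623) cross=37.462; C₋=(1.5536,-6.0928) cross=-37.462
θ=152°:   branch - wants cross < 0 → take C=(1.5536,-6.0928) (cross=-37.462)
θ=152°: ex = (C−B)/|BC| = (0.3481,-0.9375); ey = (0.9375,0.3481)
θ=152°: P = B + -0.69·ex + -1.95·ey = (-2.9512,0.4376)

θ=67°: -1.64 1.32
θ=89°: -2.02 1.34
θ=149°: -2.93 0.50
θ=152°: -2.95 0.44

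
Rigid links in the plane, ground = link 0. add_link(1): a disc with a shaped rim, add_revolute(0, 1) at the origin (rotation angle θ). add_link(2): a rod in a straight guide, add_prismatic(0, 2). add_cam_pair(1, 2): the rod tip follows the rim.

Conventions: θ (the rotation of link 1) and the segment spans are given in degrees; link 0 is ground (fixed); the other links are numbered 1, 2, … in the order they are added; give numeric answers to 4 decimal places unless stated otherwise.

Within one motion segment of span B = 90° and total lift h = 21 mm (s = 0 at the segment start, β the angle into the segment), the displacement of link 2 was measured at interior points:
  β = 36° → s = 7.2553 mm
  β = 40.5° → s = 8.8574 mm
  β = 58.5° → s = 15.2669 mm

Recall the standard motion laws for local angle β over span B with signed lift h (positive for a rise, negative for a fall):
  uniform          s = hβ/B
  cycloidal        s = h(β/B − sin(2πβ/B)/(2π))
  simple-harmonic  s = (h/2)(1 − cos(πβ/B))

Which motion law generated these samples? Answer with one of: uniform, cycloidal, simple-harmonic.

candidates at β/B = r: uniform s = h·r (linear in β); cycloidal s = h·(r − sin(2πr)/(2π)); simple-harmonic s = (h/2)(1 − cos(πr))
β=36°: printed 7.2553 | uniform 8.4000, cycloidal 6.4355, simple-harmonic 7.2553
β=40.5°: printed 8.8574 | uniform 9.4500, cycloidal 8.4172, simple-harmonic 8.8574
β=58.5°: printed 15.2669 | uniform 13.6500, cycloidal 16.3539, simple-harmonic 15.2669
only one law matches every sample → simple-harmonic

simple-harmonic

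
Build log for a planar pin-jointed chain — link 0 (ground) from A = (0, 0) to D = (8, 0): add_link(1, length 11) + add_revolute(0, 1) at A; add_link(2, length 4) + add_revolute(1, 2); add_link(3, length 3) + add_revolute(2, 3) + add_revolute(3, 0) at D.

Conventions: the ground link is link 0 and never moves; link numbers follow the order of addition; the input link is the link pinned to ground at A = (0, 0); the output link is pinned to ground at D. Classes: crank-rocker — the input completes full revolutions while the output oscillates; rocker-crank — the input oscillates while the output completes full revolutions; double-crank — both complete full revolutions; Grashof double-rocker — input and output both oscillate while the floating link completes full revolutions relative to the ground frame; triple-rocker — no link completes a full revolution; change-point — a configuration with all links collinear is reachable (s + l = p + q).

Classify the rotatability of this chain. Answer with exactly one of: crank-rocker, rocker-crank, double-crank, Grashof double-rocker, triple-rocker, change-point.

lengths: ground=8, input=11, coupler=4, output=3
sorted: s=3 (shortest), l=11 (longest), p+q=12
s + l = 14 vs p + q = 12
s + l > p + q → non-Grashof → no link fully rotates → triple-rocker

triple-rocker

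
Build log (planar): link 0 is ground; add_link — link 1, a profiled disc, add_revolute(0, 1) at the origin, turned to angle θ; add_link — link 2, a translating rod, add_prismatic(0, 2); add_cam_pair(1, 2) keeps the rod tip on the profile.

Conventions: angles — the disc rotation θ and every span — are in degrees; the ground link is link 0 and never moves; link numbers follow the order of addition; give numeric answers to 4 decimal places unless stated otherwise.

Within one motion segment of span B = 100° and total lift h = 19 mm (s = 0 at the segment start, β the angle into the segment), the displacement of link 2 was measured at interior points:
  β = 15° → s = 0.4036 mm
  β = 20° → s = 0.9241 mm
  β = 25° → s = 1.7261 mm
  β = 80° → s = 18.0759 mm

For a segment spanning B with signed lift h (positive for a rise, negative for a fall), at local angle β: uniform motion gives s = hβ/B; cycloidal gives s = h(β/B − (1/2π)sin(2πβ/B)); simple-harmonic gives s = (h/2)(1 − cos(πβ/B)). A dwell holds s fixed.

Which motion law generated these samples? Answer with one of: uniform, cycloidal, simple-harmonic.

candidates at β/B = r: uniform s = h·r (linear in β); cycloidal s = h·(r − sin(2πr)/(2π)); simple-harmonic s = (h/2)(1 − cos(πr))
β=15°: printed 0.4036 | uniform 2.8500, cycloidal 0.4036, simple-harmonic 1.0354
β=20°: printed 0.9241 | uniform 3.8000, cycloidal 0.9241, simple-harmonic 1.8143
β=25°: printed 1.7261 | uniform 4.7500, cycloidal 1.7261, simple-harmonic 2.7825
β=80°: printed 18.0759 | uniform 15.2000, cycloidal 18.0759, simple-harmonic 17.1857
only one law matches every sample → cycloidal

cycloidal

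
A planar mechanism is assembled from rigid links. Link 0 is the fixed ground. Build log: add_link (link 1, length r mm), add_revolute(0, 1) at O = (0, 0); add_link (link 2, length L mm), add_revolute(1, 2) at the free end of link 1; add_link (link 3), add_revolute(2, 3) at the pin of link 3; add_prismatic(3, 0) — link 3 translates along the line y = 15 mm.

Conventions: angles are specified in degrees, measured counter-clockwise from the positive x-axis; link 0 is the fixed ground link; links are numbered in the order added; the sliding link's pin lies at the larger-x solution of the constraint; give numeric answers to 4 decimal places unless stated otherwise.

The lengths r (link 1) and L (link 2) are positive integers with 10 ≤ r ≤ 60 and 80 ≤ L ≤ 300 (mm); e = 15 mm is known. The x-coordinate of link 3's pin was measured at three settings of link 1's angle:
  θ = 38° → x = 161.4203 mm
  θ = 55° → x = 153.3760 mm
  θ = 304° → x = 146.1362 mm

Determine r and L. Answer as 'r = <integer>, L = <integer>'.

constraint per measurement: (x − r cos θ)² + (r sin θ − e)² = L²
subtracting the θ₁ and θ₂ equations cancels the r² and L² terms:
r = (x₁² − x₂²) / (2[(x₁cos θ₁ + e sin θ₁) − (x₂cos θ₂ + e sin θ₂)]) = 35.0002 → r = 35
L² = (x₁ − r cos θ₁)² + (r sin θ₁ − e)² = 17956.0034 → L = 134.0000 → L = 134
check at θ₃=304°: x = 146.1362 (printed 146.1362) ✓

r = 35, L = 134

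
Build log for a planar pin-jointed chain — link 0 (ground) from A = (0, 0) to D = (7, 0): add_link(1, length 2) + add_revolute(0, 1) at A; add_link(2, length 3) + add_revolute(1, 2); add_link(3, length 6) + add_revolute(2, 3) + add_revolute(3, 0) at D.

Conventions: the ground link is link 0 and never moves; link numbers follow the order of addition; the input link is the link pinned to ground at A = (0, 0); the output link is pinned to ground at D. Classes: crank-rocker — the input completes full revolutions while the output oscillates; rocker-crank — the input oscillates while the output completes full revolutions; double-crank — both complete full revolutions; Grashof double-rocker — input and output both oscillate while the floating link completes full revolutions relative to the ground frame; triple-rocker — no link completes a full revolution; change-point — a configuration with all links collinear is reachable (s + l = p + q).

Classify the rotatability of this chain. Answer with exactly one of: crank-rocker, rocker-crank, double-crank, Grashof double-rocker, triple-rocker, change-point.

lengths: ground=7, input=2, coupler=3, output=6
sorted: s=2 (shortest), l=7 (longest), p+q=9
s + l = 9 vs p + q = 9
s + l = p + q → change-point (collinear configuration reachable)

change-point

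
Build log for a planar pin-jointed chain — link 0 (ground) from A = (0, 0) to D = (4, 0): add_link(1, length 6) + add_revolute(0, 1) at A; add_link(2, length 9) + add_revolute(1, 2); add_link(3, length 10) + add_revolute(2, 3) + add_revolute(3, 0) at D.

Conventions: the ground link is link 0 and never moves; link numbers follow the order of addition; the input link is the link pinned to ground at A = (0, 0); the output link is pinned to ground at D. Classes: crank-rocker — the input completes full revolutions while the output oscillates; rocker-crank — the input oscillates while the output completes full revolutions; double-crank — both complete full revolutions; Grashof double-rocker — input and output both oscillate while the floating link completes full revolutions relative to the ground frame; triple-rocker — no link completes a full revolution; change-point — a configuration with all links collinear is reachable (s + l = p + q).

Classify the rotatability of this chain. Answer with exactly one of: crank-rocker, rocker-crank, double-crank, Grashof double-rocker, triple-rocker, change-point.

lengths: ground=4, input=6, coupler=9, output=10
sorted: s=4 (shortest), l=10 (longest), p+q=15
s + l = 14 vs p + q = 15
s + l < p + q (Grashof) with shortest = ground link → double-crank

double-crank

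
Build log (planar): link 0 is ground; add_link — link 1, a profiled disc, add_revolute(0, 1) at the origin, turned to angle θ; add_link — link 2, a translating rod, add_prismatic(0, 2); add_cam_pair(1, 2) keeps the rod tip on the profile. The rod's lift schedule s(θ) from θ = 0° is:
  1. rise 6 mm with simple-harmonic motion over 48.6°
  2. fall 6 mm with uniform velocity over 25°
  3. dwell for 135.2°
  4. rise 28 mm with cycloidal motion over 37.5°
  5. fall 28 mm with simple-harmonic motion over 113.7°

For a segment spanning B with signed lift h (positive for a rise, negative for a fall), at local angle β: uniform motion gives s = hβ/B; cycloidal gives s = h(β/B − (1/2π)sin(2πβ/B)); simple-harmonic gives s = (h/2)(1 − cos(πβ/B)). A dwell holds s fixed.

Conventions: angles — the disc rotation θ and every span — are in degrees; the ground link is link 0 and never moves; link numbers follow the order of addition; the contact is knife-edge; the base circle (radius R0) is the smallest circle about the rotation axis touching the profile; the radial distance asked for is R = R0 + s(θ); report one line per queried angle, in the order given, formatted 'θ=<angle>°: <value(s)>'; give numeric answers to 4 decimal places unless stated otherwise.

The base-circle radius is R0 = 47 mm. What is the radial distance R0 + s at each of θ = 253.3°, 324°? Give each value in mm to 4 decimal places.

seg 1 [0°–48.6°] simple-harmonic, h=6: full span → s += 6 → s = 6.0000
seg 2 [48.6°–73.6°] uniform, h=-6: full span → s += -6 → s = 0.0000
seg 3 [73.6°–208.8°] dwell: s stays 0.0000
seg 4 [208.8°–246.3°] cycloidal, h=28: full span → s += 28 → s = 28.0000
seg 5 [246.3°–360°] simple-harmonic, h=-28: θ=253.3° here. β=7, B=113.7. -28/2·(1 − cos(π·0.0616)) = -0.2610 → s = 27.7390
seg 5 [246.3°–360°] simple-harmonic, h=-28: θ=324° here. β=77.7, B=113.7. -28/2·(1 − cos(π·0.6834)) = -21.6266 → s = 6.3734
θ=253.3°: R = R0 + s = 47 + 27.7390 = 74.7390
θ=324°: R = R0 + s = 47 + 6.3734 = 53.3734

θ=253.3°: 74.7390
θ=324°: 53.3734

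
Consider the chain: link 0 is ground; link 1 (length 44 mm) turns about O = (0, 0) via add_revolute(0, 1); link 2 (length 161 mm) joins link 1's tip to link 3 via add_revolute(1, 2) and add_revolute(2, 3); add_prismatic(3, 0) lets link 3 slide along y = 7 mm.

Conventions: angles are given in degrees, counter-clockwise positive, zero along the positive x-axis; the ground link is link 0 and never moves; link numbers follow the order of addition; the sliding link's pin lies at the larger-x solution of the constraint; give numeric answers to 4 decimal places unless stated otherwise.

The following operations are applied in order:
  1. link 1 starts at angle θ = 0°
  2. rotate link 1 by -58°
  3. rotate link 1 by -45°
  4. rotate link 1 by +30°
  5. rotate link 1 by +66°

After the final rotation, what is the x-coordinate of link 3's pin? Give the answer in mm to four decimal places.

geometry: r = 44 mm, L = 161 mm, e = 7 mm; θ starts at 0°
rotate link 1 by -58°: θ ← 0° -58° = -58°
rotate link 1 by -45°: θ ← -58° -45° = -103°
rotate link 1 by +30°: θ ← -103° +30° = -73°
rotate link 1 by +66°: θ ← -73° +66° = -7°
crank pin P = (r cos θ, r sin θ) = (43.672031, -5.362251)
h = r sin θ − e = -5.362251 − 7 = -12.362251
x = r cos θ + √(L² − h²) = 43.672031 + 160.524686 = 204.196716

204.1967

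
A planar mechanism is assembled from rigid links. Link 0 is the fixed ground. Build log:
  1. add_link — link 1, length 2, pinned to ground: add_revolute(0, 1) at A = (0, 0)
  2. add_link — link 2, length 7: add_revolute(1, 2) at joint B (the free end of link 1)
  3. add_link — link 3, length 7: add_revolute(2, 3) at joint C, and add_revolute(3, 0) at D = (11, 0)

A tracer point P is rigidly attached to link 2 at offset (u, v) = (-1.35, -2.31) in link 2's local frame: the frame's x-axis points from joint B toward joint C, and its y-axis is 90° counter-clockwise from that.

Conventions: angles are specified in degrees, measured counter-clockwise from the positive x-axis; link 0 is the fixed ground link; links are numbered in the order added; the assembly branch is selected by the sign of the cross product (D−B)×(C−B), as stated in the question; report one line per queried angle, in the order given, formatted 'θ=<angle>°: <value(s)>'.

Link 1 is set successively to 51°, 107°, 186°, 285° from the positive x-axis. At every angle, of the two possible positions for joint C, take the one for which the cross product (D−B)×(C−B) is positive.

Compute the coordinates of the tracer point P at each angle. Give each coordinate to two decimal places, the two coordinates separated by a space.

A=(0,0), D=(11.00,0)
θ=51°: B = A + 2.00·(cos51°, sin51°) = (1.2586, 1.5543)
θ=51°: |BD| = 9.8646
θ=51°: circle(B,7.00) ∩ circle(D,7.00): a=4.9323, h=4.9671
θ=51°:   candidates: C₊=(6.9120,5.6822) cross=48.999; C₋=(5.3467,-4.1280) cross=-48.999
θ=51°:   branch + wants cross > 0 → take C=(6.9120,5.6822) (cross=48.999)
θ=51°: ex = (C−B)/|BC| = (0.8076,0.5897); ey = (-0.5897,0.8076)
θ=51°: P = B + -1.35·ex + -2.31·ey = (1.5306,-1.1074)
θ=107°: B = A + 2.00·(cos107°, sin107°) = (-0.5847, 1.9126)
θ=107°: |BD| = 11.7416
θ=107°: circle(B,7.00) ∩ circle(D,7.00): a=5.8708, h=3.8123
θ=107°:   candidates: C₊=(5.8286,4.7177) cross=44.763; C₋=(4.5866,-2.8051) cross=-44.763
θ=107°:   branch + wants cross > 0 → take C=(5.8286,4.7177) (cross=44.763)
θ=107°: ex = (C−B)/|BC| = (0.9162,0.4007); ey = (-0.4007,0.9162)
θ=107°: P = B + -1.35·ex + -2.31·ey = (-0.8959,-0.7448)
θ=186°: B = A + 2.00·(cos186°, sin186°) = (-1.9890, -0.2091)
θ=186°: |BD| = 12.9907
θ=186°: circle(B,7.00) ∩ circle(D,7.00): a=6.4954, h=2.6096
θ=186°:   candidates: C₊=(4.4635,2.5048) cross=33.901; C₋=(4.5475,-2.7138) cross=-33.901
θ=186°:   branch + wants cross > 0 → take C=(4.4635,2.5048) (cross=33.901)
θ=186°: ex = (C−B)/|BC| = (0.9218,0.3877); ey = (-0.3877,0.9218)
θ=186°: P = B + -1.35·ex + -2.31·ey = (-2.3379,-2.8618)
θ=285°: B = A + 2.00·(cos285°, sin285°) = (0.5176, -1.9319)
θ=285°: |BD| = 10.6589
θ=285°: circle(B,7.00) ∩ circle(D,7.00): a=5.3294, h=4.5384
θ=285°:   candidates: C₊=(4.9363,3.4973) cross=48.374; C₋=(6.5814,-5.4292) cross=-48.374
θ=285°:   branch + wants cross > 0 → take C=(4.9363,3.4973) (cross=48.374)
θ=285°: ex = (C−B)/|BC| = (0.6312,0.7756); ey = (-0.7756,0.6312)
θ=285°: P = B + -1.35·ex + -2.31·ey = (1.4571,-4.4371)

θ=51°: 1.53 -1.11
θ=107°: -0.90 -0.74
θ=186°: -2.34 -2.86
θ=285°: 1.46 -4.44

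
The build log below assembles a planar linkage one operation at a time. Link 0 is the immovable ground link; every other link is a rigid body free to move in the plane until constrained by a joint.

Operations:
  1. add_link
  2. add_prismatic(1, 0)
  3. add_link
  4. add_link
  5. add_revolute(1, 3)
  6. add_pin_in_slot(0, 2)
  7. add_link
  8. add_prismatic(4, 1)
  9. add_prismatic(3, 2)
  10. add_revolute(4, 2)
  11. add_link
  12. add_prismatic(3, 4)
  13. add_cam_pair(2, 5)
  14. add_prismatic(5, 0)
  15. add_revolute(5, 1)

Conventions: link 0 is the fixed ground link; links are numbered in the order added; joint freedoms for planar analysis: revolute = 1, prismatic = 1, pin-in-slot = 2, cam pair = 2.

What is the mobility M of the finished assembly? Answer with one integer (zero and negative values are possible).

L=1 J1=0 J2=0
add link → L=2 J1=0 J2=0
P@1,0 dof=1 J1 → L=2 J1=1 J2=0
add link → L=3 J1=1 J2=0
add link → L=4 J1=1 J2=0
R@1,3 dof=1 J1 → L=4 J1=2 J2=0
PS@0,2 dof=2 J2 → L=4 J1=2 J2=1
add link → L=5 J1=2 J2=1
P@4,1 dof=1 J1 → L=5 J1=3 J2=1
P@3,2 dof=1 J1 → L=5 J1=4 J2=1
R@4,2 dof=1 J1 → L=5 J1=5 J2=1
add link → L=6 J1=5 J2=1
P@3,4 dof=1 J1 → L=6 J1=6 J2=1
C@2,5 dof=2 J2 → L=6 J1=6 J2=2
P@5,0 dof=1 J1 → L=6 J1=7 J2=2
R@5,1 dof=1 J1 → L=6 J1=8 J2=2
M=3(L−1)−2J1−J2=3·5−2·8−2=-3

M = -3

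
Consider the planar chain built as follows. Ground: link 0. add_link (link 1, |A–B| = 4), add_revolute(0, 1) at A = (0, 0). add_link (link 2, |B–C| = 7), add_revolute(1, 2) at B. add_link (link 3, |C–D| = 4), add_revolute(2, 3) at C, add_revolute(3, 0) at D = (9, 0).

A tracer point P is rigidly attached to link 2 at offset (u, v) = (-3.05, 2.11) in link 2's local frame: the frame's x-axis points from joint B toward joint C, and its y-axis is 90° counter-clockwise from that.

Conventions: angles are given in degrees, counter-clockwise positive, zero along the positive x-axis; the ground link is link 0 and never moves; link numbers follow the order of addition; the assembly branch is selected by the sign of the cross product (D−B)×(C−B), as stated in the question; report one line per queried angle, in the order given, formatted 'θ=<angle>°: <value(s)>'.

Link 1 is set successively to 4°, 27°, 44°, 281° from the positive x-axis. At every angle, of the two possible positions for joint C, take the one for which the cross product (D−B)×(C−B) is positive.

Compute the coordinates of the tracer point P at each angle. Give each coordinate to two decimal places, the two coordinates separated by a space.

A=(0,0), D=(9.00,0)
θ=4°: B = A + 4.00·(cos4°, sin4°) = (3.9903, 0.2790)
θ=4°: |BD| = 5.0175
θ=4°: circle(B,7.00) ∩ circle(D,4.00): a=5.7972, h=3.9233
θ=4°:   candidates: C₊=(9.9967,3.8738) cross=19.685; C₋=(9.5603,-3.9606) cross=-19.685
θ=4°:   branch + wants cross > 0 → take C=(9.9967,3.8738) (cross=19.685)
θ=4°: ex = (C−B)/|BC| = (0.8581,0.5135); ey = (-0.5135,0.8581)
θ=4°: P = B + -3.05·ex + 2.11·ey = (0.2896,0.5232)
θ=27°: B = A + 4.00·(cos27°, sin27°) = (3.5640, 1.8160)
θ=27°: |BD| = 5.7313
θ=27°: circle(B,7.00) ∩ circle(D,4.00): a=5.7446, h=4.0000
θ=27°:   candidates: C₊=(10.2800,3.7897) cross=22.925; C₋=(7.7452,-3.7981) cross=-22.925
θ=27°:   branch + wants cross > 0 → take C=(10.2800,3.7897) (cross=22.925)
θ=27°: ex = (C−B)/|BC| = (0.9594,0.2820); ey = (-0.2820,0.9594)
θ=27°: P = B + -3.05·ex + 2.11·ey = (0.0428,2.9804)
θ=44°: B = A + 4.00·(cos44°, sin44°) = (2.8774, 2.7786)
θ=44°: |BD| = 6.7237
θ=44°: circle(B,7.00) ∩ circle(D,4.00): a=5.8158, h=3.8956
θ=44°:   candidates: C₊=(9.7833,3.9226) cross=26.193; C₋=(6.5634,-3.1722) cross=-26.193
θ=44°:   branch + wants cross > 0 → take C=(9.7833,3.9226) (cross=26.193)
θ=44°: ex = (C−B)/|BC| = (0.9866,0.1634); ey = (-0.1634,0.9866)
θ=44°: P = B + -3.05·ex + 2.11·ey = (-0.4765,4.3618)
θ=281°: B = A + 4.00·(cos281°, sin281°) = (0.7632, -3.9265)
θ=281°: |BD| = 9.1248
θ=281°: circle(B,7.00) ∩ circle(D,4.00): a=6.3707, h=2.9008
θ=281°:   candidates: C₊=(5.2656,1.4334) cross=26.469; C₋=(7.7622,-3.8036) cross=-26.469
θ=281°:   branch + wants cross > 0 → take C=(5.2656,1.4334) (cross=26.469)
θ=281°: ex = (C−B)/|BC| = (0.6432,0.7657); ey = (-0.7657,0.6432)
θ=281°: P = B + -3.05·ex + 2.11·ey = (-2.8141,-4.9047)

θ=4°: 0.29 0.52
θ=27°: 0.04 2.98
θ=44°: -0.48 4.36
θ=281°: -2.81 -4.90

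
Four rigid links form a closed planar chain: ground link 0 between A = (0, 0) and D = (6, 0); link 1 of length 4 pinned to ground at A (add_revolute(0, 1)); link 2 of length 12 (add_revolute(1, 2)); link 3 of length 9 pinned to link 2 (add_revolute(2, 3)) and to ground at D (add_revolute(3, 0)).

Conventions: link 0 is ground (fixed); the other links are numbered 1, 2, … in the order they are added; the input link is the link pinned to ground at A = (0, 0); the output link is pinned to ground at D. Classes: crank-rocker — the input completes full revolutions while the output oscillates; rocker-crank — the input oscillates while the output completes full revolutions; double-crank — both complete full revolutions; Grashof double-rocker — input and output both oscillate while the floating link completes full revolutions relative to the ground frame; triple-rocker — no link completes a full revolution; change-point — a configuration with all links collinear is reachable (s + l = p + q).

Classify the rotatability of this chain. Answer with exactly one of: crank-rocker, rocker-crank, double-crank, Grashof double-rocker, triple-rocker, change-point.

lengths: ground=6, input=4, coupler=12, output=9
sorted: s=4 (shortest), l=12 (longest), p+q=15
s + l = 16 vs p + q = 15
s + l > p + q → non-Grashof → no link fully rotates → triple-rocker

triple-rocker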